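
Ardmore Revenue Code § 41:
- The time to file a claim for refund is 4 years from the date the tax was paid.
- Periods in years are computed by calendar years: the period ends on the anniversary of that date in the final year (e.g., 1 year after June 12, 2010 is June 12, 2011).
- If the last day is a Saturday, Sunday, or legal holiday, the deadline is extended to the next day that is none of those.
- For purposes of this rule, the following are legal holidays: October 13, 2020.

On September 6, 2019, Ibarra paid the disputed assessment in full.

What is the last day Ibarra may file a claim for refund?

September 6, 2023

4 years after September 6, 2019 is September 6, 2023.
September 6, 2023 is a Wednesday and not a legal holiday, so no extension applies.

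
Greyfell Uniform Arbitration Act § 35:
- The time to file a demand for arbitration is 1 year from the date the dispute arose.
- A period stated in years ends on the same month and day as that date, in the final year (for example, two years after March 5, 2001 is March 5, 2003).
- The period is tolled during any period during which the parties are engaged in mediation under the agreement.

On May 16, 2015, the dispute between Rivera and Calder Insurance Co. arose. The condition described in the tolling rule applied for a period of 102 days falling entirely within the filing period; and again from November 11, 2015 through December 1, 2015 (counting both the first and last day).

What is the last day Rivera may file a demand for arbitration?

September 16, 2016

1 year after May 16, 2015 is May 16, 2016.
Tolling adds 102 days: May 16, 2016 + 102 days = August 26, 2016.
From November 11, 2015 through December 1, 2015 inclusive is 21 days; tolling adds 21 days: August 26, 2016 + 21 days = September 16, 2016.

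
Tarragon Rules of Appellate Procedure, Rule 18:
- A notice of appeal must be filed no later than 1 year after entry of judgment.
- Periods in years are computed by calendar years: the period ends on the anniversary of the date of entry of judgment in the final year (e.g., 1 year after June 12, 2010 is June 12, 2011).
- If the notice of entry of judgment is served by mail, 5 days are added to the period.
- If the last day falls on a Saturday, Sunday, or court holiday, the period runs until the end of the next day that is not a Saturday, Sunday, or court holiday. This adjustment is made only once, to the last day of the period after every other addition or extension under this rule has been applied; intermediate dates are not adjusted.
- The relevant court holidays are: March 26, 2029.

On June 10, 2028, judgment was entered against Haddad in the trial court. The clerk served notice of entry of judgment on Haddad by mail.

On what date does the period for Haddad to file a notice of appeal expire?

1 year after June 10, 2028 is June 10, 2029.
Service was by mail, adding 5 days: June 10, 2029 + 5 days = June 15, 2029.
June 15, 2029 is a Friday and not a court holiday, so no extension applies.

June 15, 2029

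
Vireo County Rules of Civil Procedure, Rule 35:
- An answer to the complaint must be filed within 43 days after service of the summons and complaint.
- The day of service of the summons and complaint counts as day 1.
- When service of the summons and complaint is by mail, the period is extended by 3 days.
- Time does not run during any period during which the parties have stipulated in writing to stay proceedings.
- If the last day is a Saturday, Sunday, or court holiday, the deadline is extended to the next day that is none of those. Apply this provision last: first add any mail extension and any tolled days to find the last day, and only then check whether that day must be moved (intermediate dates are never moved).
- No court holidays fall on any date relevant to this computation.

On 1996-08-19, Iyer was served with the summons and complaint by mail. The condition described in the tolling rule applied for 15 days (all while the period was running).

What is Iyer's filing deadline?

October 18, 1996

Counting 1996-08-19 as day 1, day 43 is September 30, 1996.
Service was by mail, adding 3 days: September 30, 1996 + 3 days = October 3, 1996.
Tolling adds 15 days: October 3, 1996 + 15 days = October 18, 1996.
October 18, 1996 is a Friday and not a court holiday, so no extension applies.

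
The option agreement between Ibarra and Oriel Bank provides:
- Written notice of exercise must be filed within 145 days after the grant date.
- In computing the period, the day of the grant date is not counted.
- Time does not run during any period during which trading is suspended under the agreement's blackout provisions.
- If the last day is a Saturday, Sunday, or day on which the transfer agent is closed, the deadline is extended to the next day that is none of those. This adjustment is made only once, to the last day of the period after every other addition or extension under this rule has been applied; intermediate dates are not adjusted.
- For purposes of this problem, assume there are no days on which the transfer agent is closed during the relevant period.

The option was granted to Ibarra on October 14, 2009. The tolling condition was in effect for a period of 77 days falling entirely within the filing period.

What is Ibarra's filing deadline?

May 24, 2010

145 days after October 14, 2009 is March 8, 2010.
Tolling adds 77 days: March 8, 2010 + 77 days = May 24, 2010.
May 24, 2010 is a Monday and not a day on which the transfer agent is closed, so no extension applies.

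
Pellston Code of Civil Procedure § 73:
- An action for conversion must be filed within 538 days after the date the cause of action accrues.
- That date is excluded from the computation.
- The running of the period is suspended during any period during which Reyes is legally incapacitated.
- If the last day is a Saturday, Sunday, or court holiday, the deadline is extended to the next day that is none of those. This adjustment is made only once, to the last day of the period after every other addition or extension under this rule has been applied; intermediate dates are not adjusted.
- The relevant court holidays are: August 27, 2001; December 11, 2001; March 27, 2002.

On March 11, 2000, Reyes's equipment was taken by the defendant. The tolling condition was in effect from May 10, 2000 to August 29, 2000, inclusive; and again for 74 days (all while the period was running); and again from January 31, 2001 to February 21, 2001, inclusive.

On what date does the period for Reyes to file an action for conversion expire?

March 28, 2002

538 days after March 11, 2000 is August 31, 2001.
From May 10, 2000 through August 29, 2000 inclusive is 112 days; tolling adds 112 days: August 31, 2001 + 112 days = December 21, 2001.
Tolling adds 74 days: December 21, 2001 + 74 days = March 5, 2002.
From January 31, 2001 through February 21, 2001 inclusive is 22 days; tolling adds 22 days: March 5, 2002 + 22 days = March 27, 2002.
March 27, 2002 is a listed holiday. The next qualifying day is March 28, 2002.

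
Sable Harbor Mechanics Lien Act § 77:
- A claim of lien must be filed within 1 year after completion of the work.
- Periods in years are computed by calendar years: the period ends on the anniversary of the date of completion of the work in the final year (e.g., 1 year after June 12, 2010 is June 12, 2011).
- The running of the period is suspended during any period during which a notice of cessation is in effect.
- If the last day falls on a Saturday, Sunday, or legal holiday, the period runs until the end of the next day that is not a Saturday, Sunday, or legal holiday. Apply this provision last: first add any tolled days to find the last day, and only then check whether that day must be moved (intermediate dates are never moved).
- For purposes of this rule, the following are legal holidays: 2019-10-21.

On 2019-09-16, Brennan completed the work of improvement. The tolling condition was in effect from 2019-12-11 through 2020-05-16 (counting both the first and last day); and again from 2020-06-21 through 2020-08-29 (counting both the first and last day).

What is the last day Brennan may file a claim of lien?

May 3, 2021

1 year after 2019-09-16 is September 16, 2020.
From December 11, 2019 through May 16, 2020 inclusive is 158 days; tolling adds 158 days: September 16, 2020 + 158 days = February 21, 2021.
From June 21, 2020 through August 29, 2020 inclusive is 70 days; tolling adds 70 days: February 21, 2021 + 70 days = May 2, 2021.
May 2, 2021 is Sunday. The next qualifying day is May 3, 2021.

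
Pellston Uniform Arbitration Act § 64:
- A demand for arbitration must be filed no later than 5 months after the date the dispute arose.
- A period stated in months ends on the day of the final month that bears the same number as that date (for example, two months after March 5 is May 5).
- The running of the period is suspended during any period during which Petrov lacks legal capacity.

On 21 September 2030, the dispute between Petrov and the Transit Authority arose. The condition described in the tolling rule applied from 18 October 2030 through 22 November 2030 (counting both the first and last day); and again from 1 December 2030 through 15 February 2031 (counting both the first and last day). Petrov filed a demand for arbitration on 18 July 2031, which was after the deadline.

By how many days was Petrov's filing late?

34 days

5 months after 21 September 2030 is February 21, 2031.
From October 18, 2030 through November 22, 2030 inclusive is 36 days; tolling adds 36 days: February 21, 2031 + 36 days = March 29, 2031.
From December 1, 2030 through February 15, 2031 inclusive is 77 days; tolling adds 77 days: March 29, 2031 + 77 days = June 14, 2031.
The deadline is June 14, 2031; from June 14, 2031 to July 18, 2031 is 34 days.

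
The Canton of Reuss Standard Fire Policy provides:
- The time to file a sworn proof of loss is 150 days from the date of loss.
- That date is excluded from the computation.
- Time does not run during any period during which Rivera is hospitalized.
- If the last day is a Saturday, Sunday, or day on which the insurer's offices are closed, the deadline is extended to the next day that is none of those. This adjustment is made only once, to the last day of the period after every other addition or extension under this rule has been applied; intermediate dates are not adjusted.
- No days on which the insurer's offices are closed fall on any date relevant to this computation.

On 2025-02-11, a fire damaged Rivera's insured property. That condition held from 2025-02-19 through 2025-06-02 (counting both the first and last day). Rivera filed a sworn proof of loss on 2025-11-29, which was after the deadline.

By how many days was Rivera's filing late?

37 days

150 days after 2025-02-11 is July 11, 2025.
From February 19, 2025 through June 2, 2025 inclusive is 104 days; tolling adds 104 days: July 11, 2025 + 104 days = October 23, 2025.
October 23, 2025 is a Thursday and not a day on which the insurer's offices are closed, so no extension applies.
The deadline is October 23, 2025; from October 23, 2025 to November 29, 2025 is 37 days.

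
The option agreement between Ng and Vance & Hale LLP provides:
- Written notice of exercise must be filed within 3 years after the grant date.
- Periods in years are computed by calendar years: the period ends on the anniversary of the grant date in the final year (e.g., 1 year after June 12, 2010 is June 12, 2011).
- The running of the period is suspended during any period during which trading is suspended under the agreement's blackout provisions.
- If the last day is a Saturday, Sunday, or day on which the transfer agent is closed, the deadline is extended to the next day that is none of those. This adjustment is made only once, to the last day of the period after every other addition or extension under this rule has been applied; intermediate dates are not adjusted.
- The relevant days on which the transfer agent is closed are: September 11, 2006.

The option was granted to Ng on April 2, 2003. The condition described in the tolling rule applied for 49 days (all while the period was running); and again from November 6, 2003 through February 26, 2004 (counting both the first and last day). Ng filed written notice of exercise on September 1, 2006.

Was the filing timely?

3 years after April 2, 2003 is April 2, 2006.
Tolling adds 49 days: April 2, 2006 + 49 days = May 21, 2006.
From November 6, 2003 through February 26, 2004 inclusive is 113 days; tolling adds 113 days: May 21, 2006 + 113 days = September 11, 2006.
September 11, 2006 is a listed holiday. The next qualifying day is September 12, 2006.
The deadline is September 12, 2006; the filing on September 1, 2006 is on or before that date.

Yes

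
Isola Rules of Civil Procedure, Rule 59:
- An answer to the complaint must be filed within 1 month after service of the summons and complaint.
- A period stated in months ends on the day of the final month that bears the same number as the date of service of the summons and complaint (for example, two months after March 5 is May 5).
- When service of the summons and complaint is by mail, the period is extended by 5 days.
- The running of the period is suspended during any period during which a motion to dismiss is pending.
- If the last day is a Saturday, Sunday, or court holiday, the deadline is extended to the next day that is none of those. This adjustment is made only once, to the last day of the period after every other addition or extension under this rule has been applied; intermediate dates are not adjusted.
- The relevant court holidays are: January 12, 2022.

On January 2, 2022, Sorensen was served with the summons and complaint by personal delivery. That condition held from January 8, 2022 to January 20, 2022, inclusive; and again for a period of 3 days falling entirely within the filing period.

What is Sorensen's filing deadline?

February 18, 2022

1 month after January 2, 2022 is February 2, 2022.
Service was not by mail, so no mail extension applies.
From January 8, 2022 through January 20, 2022 inclusive is 13 days; tolling adds 13 days: February 2, 2022 + 13 days = February 15, 2022.
Tolling adds 3 days: February 15, 2022 + 3 days = February 18, 2022.
February 18, 2022 is a Friday and not a court holiday, so no extension applies.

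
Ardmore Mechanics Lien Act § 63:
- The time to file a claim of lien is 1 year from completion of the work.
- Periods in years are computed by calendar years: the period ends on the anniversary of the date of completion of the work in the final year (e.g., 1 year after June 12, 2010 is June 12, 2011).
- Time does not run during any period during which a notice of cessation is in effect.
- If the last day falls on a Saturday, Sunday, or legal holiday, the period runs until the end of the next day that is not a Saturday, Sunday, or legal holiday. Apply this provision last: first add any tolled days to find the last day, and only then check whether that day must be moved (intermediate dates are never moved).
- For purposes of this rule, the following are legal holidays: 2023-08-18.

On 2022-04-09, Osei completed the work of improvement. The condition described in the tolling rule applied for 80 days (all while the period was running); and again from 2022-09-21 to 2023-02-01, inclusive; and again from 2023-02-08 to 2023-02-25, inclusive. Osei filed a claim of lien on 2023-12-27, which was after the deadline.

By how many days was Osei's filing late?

1 year after 2022-04-09 is April 9, 2023.
Tolling adds 80 days: April 9, 2023 + 80 days = June 28, 2023.
From September 21, 2022 through February 1, 2023 inclusive is 134 days; tolling adds 134 days: June 28, 2023 + 134 days = November 9, 2023.
From February 8, 2023 through February 25, 2023 inclusive is 18 days; tolling adds 18 days: November 9, 2023 + 18 days = November 27, 2023.
November 27, 2023 is a Monday and not a legal holiday, so no extension applies.
The deadline is November 27, 2023; from November 27, 2023 to December 27, 2023 is 30 days.

30 days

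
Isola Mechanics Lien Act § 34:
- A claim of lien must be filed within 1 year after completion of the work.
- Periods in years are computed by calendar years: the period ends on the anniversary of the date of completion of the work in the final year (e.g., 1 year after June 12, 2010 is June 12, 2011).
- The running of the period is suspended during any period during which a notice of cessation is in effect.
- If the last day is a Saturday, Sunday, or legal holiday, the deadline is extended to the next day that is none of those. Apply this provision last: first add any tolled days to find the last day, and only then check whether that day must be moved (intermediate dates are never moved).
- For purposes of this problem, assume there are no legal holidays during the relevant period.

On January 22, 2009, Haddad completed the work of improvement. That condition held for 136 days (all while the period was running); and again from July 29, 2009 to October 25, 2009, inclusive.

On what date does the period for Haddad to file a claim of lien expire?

1 year after January 22, 2009 is January 22, 2010.
Tolling adds 136 days: January 22, 2010 + 136 days = June 7, 2010.
From July 29, 2009 through October 25, 2009 inclusive is 89 days; tolling adds 89 days: June 7, 2010 + 89 days = September 4, 2010.
September 4, 2010 is Saturday; September 5, 2010 is Sunday. The next qualifying day is September 6, 2010.

September 6, 2010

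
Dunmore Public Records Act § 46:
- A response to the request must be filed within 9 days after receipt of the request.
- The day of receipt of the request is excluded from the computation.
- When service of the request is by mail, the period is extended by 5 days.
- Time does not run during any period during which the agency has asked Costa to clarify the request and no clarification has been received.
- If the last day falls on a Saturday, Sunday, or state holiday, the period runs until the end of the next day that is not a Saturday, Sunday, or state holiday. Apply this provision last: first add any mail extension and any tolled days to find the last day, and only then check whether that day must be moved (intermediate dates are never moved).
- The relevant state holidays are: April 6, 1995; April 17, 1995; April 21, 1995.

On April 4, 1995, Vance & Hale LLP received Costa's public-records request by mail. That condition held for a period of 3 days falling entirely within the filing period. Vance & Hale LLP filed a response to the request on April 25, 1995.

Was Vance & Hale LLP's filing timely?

No

9 days after April 4, 1995 is April 13, 1995.
Service was by mail, adding 5 days: April 13, 1995 + 5 days = April 18, 1995.
Tolling adds 3 days: April 18, 1995 + 3 days = April 21, 1995.
April 21, 1995 is a listed holiday; April 22, 1995 is Saturday; April 23, 1995 is Sunday. The next qualifying day is April 24, 1995.
The deadline is April 24, 1995; the filing on April 25, 1995 is after that date.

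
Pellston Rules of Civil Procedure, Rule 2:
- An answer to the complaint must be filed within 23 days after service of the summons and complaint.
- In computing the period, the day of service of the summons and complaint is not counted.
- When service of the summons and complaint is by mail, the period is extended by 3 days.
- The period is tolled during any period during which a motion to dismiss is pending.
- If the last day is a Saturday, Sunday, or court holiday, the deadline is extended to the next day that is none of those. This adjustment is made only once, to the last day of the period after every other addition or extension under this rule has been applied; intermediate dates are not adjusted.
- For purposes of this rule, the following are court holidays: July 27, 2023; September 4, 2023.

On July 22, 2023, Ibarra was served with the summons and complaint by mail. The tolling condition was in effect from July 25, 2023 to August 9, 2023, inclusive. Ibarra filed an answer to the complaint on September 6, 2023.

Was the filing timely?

No

23 days after July 22, 2023 is August 14, 2023.
Service was by mail, adding 3 days: August 14, 2023 + 3 days = August 17, 2023.
From July 25, 2023 through August 9, 2023 inclusive is 16 days; tolling adds 16 days: August 17, 2023 + 16 days = September 2, 2023.
September 2, 2023 is Saturday; September 3, 2023 is Sunday; September 4, 2023 is a listed holiday. The next qualifying day is September 5, 2023.
The deadline is September 5, 2023; the filing on September 6, 2023 is after that date.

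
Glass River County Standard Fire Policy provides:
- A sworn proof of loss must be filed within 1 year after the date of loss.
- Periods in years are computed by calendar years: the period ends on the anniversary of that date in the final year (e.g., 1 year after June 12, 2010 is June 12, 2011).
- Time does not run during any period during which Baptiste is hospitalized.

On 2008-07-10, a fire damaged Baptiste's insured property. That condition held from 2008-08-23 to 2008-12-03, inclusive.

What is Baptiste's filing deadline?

1 year after 2008-07-10 is July 10, 2009.
From August 23, 2008 through December 3, 2008 inclusive is 103 days; tolling adds 103 days: July 10, 2009 + 103 days = October 21, 2009.

October 21, 2009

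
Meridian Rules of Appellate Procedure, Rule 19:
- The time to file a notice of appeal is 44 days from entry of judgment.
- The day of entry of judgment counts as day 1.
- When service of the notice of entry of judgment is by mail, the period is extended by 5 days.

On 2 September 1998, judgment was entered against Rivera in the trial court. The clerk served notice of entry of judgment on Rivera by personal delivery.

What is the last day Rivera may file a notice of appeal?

October 15, 1998

Counting 2 September 1998 as day 1, day 44 is October 15, 1998.
Service was not by mail, so no mail extension applies.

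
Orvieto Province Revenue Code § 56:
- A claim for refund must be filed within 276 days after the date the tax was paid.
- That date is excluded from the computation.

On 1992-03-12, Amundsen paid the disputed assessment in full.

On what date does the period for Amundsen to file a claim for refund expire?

276 days after 1992-03-12 is December 13, 1992.

December 13, 1992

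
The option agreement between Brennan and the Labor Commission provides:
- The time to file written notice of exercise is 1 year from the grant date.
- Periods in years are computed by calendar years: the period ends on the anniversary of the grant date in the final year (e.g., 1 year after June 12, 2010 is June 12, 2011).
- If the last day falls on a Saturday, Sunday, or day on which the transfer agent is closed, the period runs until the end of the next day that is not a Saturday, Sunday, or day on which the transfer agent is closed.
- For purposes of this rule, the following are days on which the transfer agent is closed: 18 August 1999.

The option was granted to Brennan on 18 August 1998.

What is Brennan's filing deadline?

August 19, 1999

1 year after 18 August 1998 is August 18, 1999.
August 18, 1999 is a listed holiday. The next qualifying day is August 19, 1999.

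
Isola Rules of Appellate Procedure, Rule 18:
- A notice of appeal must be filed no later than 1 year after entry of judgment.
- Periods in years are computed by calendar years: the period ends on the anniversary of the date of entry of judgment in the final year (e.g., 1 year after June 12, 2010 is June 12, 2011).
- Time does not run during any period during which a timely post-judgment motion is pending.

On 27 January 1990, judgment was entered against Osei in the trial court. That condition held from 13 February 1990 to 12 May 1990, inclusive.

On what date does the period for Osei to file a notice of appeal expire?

April 26, 1991

1 year after 27 January 1990 is January 27, 1991.
From February 13, 1990 through May 12, 1990 inclusive is 89 days; tolling adds 89 days: January 27, 1991 + 89 days = April 26, 1991.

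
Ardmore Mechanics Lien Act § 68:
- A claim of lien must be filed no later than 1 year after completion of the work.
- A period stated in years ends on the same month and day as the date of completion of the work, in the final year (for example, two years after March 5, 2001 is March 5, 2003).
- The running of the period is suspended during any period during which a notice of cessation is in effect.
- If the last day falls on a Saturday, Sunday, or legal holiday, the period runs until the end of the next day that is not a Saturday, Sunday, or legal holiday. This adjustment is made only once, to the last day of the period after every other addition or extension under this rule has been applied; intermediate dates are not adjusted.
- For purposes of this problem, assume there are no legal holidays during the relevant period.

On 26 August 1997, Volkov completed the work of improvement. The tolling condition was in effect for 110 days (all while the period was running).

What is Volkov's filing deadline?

December 14, 1998

1 year after 26 August 1997 is August 26, 1998.
Tolling adds 110 days: August 26, 1998 + 110 days = December 14, 1998.
December 14, 1998 is a Monday and not a legal holiday, so no extension applies.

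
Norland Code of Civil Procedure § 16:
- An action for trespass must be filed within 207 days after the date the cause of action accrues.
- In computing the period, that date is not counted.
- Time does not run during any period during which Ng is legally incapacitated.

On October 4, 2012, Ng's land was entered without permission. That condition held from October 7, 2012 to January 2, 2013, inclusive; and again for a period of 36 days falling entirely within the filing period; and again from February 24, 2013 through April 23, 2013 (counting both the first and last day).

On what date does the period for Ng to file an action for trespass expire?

October 29, 2013

207 days after October 4, 2012 is April 29, 2013.
From October 7, 2012 through January 2, 2013 inclusive is 88 days; tolling adds 88 days: April 29, 2013 + 88 days = July 26, 2013.
Tolling adds 36 days: July 26, 2013 + 36 days = August 31, 2013.
From February 24, 2013 through April 23, 2013 inclusive is 59 days; tolling adds 59 days: August 31, 2013 + 59 days = October 29, 2013.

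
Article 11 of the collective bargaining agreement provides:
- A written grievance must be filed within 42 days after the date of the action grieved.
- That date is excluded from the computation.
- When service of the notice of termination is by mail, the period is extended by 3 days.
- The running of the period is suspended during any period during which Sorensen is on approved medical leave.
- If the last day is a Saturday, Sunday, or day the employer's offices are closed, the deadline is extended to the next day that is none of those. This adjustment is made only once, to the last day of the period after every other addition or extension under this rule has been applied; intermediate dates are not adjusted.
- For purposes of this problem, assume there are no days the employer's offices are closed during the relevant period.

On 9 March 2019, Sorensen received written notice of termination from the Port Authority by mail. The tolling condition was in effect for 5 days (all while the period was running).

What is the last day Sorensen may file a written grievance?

42 days after 9 March 2019 is April 20, 2019.
Service was by mail, adding 3 days: April 20, 2019 + 3 days = April 23, 2019.
Tolling adds 5 days: April 23, 2019 + 5 days = April 28, 2019.
April 28, 2019 is Sunday. The next qualifying day is April 29, 2019.

April 29, 2019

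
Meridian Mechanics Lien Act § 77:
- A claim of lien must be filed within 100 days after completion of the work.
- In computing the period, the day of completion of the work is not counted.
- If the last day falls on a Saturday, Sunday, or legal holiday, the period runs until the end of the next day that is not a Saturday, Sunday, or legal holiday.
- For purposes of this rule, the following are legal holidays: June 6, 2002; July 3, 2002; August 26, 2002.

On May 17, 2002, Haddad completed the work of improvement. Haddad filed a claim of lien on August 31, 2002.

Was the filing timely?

No

100 days after May 17, 2002 is August 25, 2002.
August 25, 2002 is Sunday; August 26, 2002 is a listed holiday. The next qualifying day is August 27, 2002.
The deadline is August 27, 2002; the filing on August 31, 2002 is after that date.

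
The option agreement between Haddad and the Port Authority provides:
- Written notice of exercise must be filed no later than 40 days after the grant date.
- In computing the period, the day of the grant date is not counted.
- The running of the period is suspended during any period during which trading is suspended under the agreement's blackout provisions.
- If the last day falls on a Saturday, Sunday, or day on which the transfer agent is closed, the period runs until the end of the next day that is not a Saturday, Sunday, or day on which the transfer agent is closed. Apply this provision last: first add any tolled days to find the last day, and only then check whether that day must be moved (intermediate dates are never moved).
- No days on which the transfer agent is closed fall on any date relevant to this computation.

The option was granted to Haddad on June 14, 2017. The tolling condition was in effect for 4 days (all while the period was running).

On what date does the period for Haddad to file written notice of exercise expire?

July 28, 2017

40 days after June 14, 2017 is July 24, 2017.
Tolling adds 4 days: July 24, 2017 + 4 days = July 28, 2017.
July 28, 2017 is a Friday and not a day on which the transfer agent is closed, so no extension applies.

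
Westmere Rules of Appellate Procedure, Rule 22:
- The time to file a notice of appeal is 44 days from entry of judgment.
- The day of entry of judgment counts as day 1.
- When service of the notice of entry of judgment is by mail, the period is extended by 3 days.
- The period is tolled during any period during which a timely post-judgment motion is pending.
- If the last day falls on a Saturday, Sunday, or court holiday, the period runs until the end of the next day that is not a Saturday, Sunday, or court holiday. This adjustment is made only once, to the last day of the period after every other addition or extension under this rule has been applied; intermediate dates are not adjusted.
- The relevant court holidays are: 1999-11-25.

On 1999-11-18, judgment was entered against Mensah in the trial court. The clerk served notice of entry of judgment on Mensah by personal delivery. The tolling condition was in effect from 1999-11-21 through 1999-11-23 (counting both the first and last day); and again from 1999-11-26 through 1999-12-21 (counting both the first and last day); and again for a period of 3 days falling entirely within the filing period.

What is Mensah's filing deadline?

February 1, 2000

Counting 1999-11-18 as day 1, day 44 is December 31, 1999.
Service was not by mail, so no mail extension applies.
From November 21, 1999 through November 23, 1999 inclusive is 3 days; tolling adds 3 days: December 31, 1999 + 3 days = January 3, 2000.
From November 26, 1999 through December 21, 1999 inclusive is 26 days; tolling adds 26 days: January 3, 2000 + 26 days = January 29, 2000.
Tolling adds 3 days: January 29, 2000 + 3 days = February 1, 2000.
February 1, 2000 is a Tuesday and not a court holiday, so no extension applies.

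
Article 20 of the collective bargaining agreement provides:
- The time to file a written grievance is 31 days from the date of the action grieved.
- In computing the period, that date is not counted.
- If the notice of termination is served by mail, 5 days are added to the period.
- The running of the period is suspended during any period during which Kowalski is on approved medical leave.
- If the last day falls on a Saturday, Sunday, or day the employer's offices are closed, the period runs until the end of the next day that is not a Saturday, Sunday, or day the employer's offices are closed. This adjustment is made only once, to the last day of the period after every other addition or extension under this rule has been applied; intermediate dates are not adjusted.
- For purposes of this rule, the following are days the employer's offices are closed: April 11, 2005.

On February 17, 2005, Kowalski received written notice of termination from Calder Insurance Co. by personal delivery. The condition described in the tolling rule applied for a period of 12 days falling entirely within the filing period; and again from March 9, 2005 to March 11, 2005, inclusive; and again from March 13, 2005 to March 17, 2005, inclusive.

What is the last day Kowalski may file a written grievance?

31 days after February 17, 2005 is March 20, 2005.
Service was not by mail, so no mail extension applies.
Tolling adds 12 days: March 20, 2005 + 12 days = April 1, 2005.
From March 9, 2005 through March 11, 2005 inclusive is 3 days; tolling adds 3 days: April 1, 2005 + 3 days = April 4, 2005.
From March 13, 2005 through March 17, 2005 inclusive is 5 days; tolling adds 5 days: April 4, 2005 + 5 days = April 9, 2005.
April 9, 2005 is Saturday; April 10, 2005 is Sunday; April 11, 2005 is a listed holiday. The next qualifying day is April 12, 2005.

April 12, 2005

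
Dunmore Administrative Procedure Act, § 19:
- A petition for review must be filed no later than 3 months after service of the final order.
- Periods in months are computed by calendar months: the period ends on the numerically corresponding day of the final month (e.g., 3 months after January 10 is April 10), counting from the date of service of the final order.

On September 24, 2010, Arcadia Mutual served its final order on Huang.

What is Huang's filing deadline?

December 24, 2010

3 months after September 24, 2010 is December 24, 2010.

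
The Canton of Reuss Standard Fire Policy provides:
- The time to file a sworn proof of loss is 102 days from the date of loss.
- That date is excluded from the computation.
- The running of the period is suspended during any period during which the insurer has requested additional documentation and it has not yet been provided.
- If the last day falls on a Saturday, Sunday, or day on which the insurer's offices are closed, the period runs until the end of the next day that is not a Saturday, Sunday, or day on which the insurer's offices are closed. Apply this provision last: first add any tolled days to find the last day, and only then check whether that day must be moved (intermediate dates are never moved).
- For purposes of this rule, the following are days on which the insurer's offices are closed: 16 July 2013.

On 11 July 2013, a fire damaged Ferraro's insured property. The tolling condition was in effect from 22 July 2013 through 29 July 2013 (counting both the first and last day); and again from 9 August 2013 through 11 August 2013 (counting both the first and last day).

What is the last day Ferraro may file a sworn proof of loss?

102 days after 11 July 2013 is October 21, 2013.
From July 22, 2013 through July 29, 2013 inclusive is 8 days; tolling adds 8 days: October 21, 2013 + 8 days = October 29, 2013.
From August 9, 2013 through August 11, 2013 inclusive is 3 days; tolling adds 3 days: October 29, 2013 + 3 days = November 1, 2013.
November 1, 2013 is a Friday and not a day on which the insurer's offices are closed, so no extension applies.

November 1, 2013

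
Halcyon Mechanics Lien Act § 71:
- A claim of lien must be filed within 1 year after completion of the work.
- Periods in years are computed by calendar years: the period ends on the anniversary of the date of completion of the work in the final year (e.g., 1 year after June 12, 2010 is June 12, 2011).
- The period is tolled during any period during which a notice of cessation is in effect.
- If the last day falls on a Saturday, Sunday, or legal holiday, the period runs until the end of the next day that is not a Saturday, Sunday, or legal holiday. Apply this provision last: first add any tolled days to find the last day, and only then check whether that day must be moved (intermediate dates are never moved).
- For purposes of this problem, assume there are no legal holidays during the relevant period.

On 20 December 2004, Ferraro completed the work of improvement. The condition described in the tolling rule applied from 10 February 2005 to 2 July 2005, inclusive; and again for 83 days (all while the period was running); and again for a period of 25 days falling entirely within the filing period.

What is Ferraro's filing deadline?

August 28, 2006

1 year after 20 December 2004 is December 20, 2005.
From February 10, 2005 through July 2, 2005 inclusive is 143 days; tolling adds 143 days: December 20, 2005 + 143 days = May 12, 2006.
Tolling adds 83 days: May 12, 2006 + 83 days = August 3, 2006.
Tolling adds 25 days: August 3, 2006 + 25 days = August 28, 2006.
August 28, 2006 is a Monday and not a legal holiday, so no extension applies.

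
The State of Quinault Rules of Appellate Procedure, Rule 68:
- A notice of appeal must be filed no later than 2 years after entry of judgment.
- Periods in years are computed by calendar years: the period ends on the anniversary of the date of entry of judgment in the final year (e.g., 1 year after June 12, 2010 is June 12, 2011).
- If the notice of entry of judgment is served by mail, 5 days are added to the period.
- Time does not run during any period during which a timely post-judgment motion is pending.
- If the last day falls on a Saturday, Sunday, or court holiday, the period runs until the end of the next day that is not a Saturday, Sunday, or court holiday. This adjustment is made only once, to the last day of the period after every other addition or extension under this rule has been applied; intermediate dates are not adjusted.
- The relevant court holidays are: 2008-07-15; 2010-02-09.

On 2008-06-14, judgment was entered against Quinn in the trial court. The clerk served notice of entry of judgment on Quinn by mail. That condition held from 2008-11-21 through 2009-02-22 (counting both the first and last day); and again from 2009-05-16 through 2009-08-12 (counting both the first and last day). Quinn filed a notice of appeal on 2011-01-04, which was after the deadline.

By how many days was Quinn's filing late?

2 years after 2008-06-14 is June 14, 2010.
Service was by mail, adding 5 days: June 14, 2010 + 5 days = June 19, 2010.
From November 21, 2008 through February 22, 2009 inclusive is 94 days; tolling adds 94 days: June 19, 2010 + 94 days = September 21, 2010.
From May 16, 2009 through August 12, 2009 inclusive is 89 days; tolling adds 89 days: September 21, 2010 + 89 days = December 19, 2010.
December 19, 2010 is Sunday. The next qualifying day is December 20, 2010.
The deadline is December 20, 2010; from December 20, 2010 to January 4, 2011 is 15 days.

15 days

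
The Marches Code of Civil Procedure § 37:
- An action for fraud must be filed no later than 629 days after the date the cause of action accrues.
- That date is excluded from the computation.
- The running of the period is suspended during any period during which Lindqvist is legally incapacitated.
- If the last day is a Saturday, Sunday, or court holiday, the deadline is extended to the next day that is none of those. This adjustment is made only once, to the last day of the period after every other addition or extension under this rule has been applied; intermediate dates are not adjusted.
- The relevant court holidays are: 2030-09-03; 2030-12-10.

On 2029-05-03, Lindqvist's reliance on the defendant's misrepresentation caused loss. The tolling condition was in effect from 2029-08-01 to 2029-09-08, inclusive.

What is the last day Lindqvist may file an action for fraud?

March 3, 2031

629 days after 2029-05-03 is January 22, 2031.
From August 1, 2029 through September 8, 2029 inclusive is 39 days; tolling adds 39 days: January 22, 2031 + 39 days = March 2, 2031.
March 2, 2031 is Sunday. The next qualifying day is March 3, 2031.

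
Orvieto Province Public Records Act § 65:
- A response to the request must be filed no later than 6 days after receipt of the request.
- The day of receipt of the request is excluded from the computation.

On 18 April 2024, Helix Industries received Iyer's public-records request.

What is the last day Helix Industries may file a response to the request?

6 days after 18 April 2024 is April 24, 2024.

April 24, 2024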